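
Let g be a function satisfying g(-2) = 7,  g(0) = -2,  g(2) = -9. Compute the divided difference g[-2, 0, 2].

g[-2,0] = (-2 - 7) / (0 - (-2)) = -9/2
g[0,2] = (-9 - (-2)) / (2 - 0) = -7/2
g[-2,0,2] = (-7/2 - (-9/2)) / (2 - (-2)) = 1/4

1/4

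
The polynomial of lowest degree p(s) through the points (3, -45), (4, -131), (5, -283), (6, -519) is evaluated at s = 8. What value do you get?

Using Newton's divided-difference form:
p[3,4] = (-131 - (-45)) / (4 - 3) = -86
p[4,5] = (-283 - (-131)) / (5 - 4) = -152
p[5,6] = (-519 - (-283)) / (6 - 5) = -236
p[3,4,5] = (-152 - (-86)) / (5 - 3) = -33
p[4,5,6] = (-236 - (-152)) / (6 - 4) = -42
p[3,4,5,6] = (-42 - (-33)) / (6 - 3) = -3
p(8) = -45 + (-86)·(5) + (-33)·(5)·(4) + (-3)·(5)·(4)·(3) = -1315

-1315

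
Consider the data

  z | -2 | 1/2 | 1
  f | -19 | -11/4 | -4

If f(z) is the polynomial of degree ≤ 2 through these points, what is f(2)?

L_0(2) = (3/2)·(1)/[(-5/2)·(-3)] = 1/5
L_1(2) = (4)·(1)/[(5/2)·(-1/2)] = -16/5
L_2(2) = (4)·(3/2)/[(3)·(1/2)] = 4
Sum: (-19)·(1/5) + (-11/4)·(-16/5) + (-4)·(4) = -11

-11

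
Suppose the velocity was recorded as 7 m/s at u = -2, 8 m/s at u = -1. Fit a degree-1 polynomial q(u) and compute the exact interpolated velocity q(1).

Evaluate each Lagrange basis at u = 1:
L_0(1) = (2)/[(-1)] = -2
L_1(1) = (3)/[(1)] = 3
Sum: 7·(-2) + 8·(3) = 10

10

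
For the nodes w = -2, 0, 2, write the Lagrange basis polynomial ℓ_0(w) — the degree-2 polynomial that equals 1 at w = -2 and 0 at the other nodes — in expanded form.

ℓ_0(w) = w(w - 2) / [(-2)·(-4)]
       = (w^2 - 2w) / (8)

ℓ_0(w) = (1/8)w^2 - (1/4)w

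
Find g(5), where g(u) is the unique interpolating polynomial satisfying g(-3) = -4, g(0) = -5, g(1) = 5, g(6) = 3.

538/27

Evaluate each Lagrange basis at u = 5:
L_0(5) = (5)·(4)·(-1)/[(-3)·(-4)·(-9)] = 5/27
L_1(5) = (8)·(4)·(-1)/[(3)·(-1)·(-6)] = -16/9
L_2(5) = (8)·(5)·(-1)/[(4)·(1)·(-5)] = 2
L_3(5) = (8)·(5)·(4)/[(9)·(6)·(5)] = 16/27
Sum: (-4)·(5/27) + (-5)·(-16/9) + 5·(2) + 3·(16/27) = 538/27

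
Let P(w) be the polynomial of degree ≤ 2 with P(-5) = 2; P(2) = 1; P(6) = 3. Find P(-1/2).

431/616

Evaluate each Lagrange basis at w = -1/2:
L_0(-1/2) = (-5/2)·(-13/2)/[(-7)·(-11)] = 65/308
L_1(-1/2) = (9/2)·(-13/2)/[(7)·(-4)] = 117/112
L_2(-1/2) = (9/2)·(-5/2)/[(11)·(4)] = -45/176
Sum: 2·(65/308) + 1·(117/112) + 3·(-45/176) = 431/616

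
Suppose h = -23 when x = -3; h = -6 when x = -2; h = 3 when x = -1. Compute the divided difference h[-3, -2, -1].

h[-3,-2] = (-6 - (-23)) / (-2 - (-3)) = 17
h[-2,-1] = (3 - (-6)) / (-1 - (-2)) = 9
h[-3,-2,-1] = (9 - 17) / (-1 - (-3)) = -4

-4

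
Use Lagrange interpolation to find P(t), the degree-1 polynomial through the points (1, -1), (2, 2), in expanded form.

P(t) = 3t - 4

Build the Lagrange basis polynomials:
L_0(t) = (t - 2) / [-1] = -t + 2
L_1(t) = (t - 1) / [1] = t - 1
P(t) = (-1)·L_0 + 2·L_1
  (-1)·L_0(t) = t - 2
  2·L_1(t) = 2t - 2
Adding term by term: 3t - 4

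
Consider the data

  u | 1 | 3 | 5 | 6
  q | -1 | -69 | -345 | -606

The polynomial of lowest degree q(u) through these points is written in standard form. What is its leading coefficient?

Build the Lagrange basis polynomials:
L_0(u) = (u - 3)(u - 5)(u - 6) / [-40] = -(1/40)u^3 + (7/20)u^2 - (63/40)u + 9/4
L_1(u) = (u - 1)(u - 5)(u - 6) / [12] = (1/12)u^3 - u^2 + (41/12)u - 5/2
L_2(u) = (u - 1)(u - 3)(u - 6) / [-8] = -(1/8)u^3 + (5/4)u^2 - (27/8)u + 9/4
L_3(u) = (u - 1)(u - 3)(u - 5) / [15] = (1/15)u^3 - (3/5)u^2 + (23/15)u - 1
q(u) = (-1)·L_0 + (-69)·L_1 + (-345)·L_2 + (-606)·L_3
Only the coefficient of u^3 is needed; take it from each L_i and combine:
(-1)·(-1/40) + (-69)·(1/12) + (-345)·(-1/8) + (-606)·(1/15) = -3

-3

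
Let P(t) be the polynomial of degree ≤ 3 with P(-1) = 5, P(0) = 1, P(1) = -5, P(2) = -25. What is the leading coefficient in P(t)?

L_0(t) = t(t - 1)(t - 2) / [-6] = -(1/6)t^3 + (1/2)t^2 - (1/3)t
L_1(t) = (t + 1)(t - 1)(t - 2) / [2] = (1/2)t^3 - t^2 - (1/2)t + 1
L_2(t) = (t + 1)t(t - 2) / [-2] = -(1/2)t^3 + (1/2)t^2 + t
L_3(t) = (t + 1)t(t - 1) / [6] = (1/6)t^3 - (1/6)t
P(t) = 5·L_0 + 1·L_1 + (-5)·L_2 + (-25)·L_3
Only the coefficient of t^3 is needed; take it from each L_i and combine:
5·(-1/6) + 1·(1/2) + (-5)·(-1/2) + (-25)·(1/6) = -2

-2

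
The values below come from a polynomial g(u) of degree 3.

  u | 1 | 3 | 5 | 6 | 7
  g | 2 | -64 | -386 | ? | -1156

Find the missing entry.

The 4 known values determine g uniquely (degree ≤ 3).
Evaluate each Lagrange basis at u = 6:
L_0(6) = (3)·(1)·(-1)/[(-2)·(-4)·(-6)] = 1/16
L_1(6) = (5)·(1)·(-1)/[(2)·(-2)·(-4)] = -5/16
L_2(6) = (5)·(3)·(-1)/[(4)·(2)·(-2)] = 15/16
L_3(6) = (5)·(3)·(1)/[(6)·(4)·(2)] = 5/16
Sum: 2·(1/16) + (-64)·(-5/16) + (-386)·(15/16) + (-1156)·(5/16) = -703

-703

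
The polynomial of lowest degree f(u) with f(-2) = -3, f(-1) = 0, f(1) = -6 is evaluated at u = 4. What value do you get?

Evaluate each Lagrange basis at u = 4:
L_0(4) = (5)·(3)/[(-1)·(-3)] = 5
L_1(4) = (6)·(3)/[(1)·(-2)] = -9
L_2(4) = (6)·(5)/[(3)·(2)] = 5
Sum: (-3)·(5) + 0 + (-6)·(5) = -45

-45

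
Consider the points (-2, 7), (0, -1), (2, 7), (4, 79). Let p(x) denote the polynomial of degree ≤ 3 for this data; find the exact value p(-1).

4

Using Newton's divided-difference form:
p[-2,0] = (-1 - 7) / (0 - (-2)) = -4
p[0,2] = (7 - (-1)) / (2 - 0) = 4
p[2,4] = (79 - 7) / (4 - 2) = 36
p[-2,0,2] = (4 - (-4)) / (2 - (-2)) = 2
p[0,2,4] = (36 - 4) / (4 - 0) = 8
p[-2,0,2,4] = (8 - 2) / (4 - (-2)) = 1
p(-1) = 7 + (-4)·(1) + 2·(1)·(-1) + 1·(1)·(-1)·(-3) = 4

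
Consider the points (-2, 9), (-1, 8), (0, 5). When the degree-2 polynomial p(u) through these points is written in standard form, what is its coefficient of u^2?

-1

The leading coefficient equals the top divided difference p[-2,-1,0].
p[-2,-1] = (8 - 9) / (-1 - (-2)) = -1
p[-1,0] = (5 - 8) / (0 - (-1)) = -3
p[-2,-1,0] = (-3 - (-1)) / (0 - (-2)) = -1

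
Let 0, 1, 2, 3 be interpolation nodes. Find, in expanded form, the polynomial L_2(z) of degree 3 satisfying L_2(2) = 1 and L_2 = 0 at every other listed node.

L_2(z) = z(z - 1)(z - 3) / [(2)·(1)·(-1)]
       = (z^3 - 4z^2 + 3z) / (-2)

L_2(z) = -(1/2)z^3 + 2z^2 - (3/2)z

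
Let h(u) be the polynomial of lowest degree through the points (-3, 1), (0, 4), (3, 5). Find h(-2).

20/9

L_0(-2) = (-2)·(-5)/[(-3)·(-6)] = 5/9
L_1(-2) = (1)·(-5)/[(3)·(-3)] = 5/9
L_2(-2) = (1)·(-2)/[(6)·(3)] = -1/9
Sum: 1·(5/9) + 4·(5/9) + 5·(-1/9) = 20/9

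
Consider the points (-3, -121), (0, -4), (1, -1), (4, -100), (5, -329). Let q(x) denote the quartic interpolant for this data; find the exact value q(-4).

-356

Evaluate each Lagrange basis at x = -4:
L_0(-4) = (-4)·(-5)·(-8)·(-9)/[(-3)·(-4)·(-7)·(-8)] = 15/7
L_1(-4) = (-1)·(-5)·(-8)·(-9)/[(3)·(-1)·(-4)·(-5)] = -6
L_2(-4) = (-1)·(-4)·(-8)·(-9)/[(4)·(1)·(-3)·(-4)] = 6
L_3(-4) = (-1)·(-4)·(-5)·(-9)/[(7)·(4)·(3)·(-1)] = -15/7
L_4(-4) = (-1)·(-4)·(-5)·(-8)/[(8)·(5)·(4)·(1)] = 1
Sum: (-121)·(15/7) + (-4)·(-6) + (-1)·(6) + (-100)·(-15/7) + (-329)·(1) = -356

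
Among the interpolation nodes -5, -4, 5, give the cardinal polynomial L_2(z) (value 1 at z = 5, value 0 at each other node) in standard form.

L_2(z) = (1/90)z^2 + (1/10)z + 2/9

L_2(z) = (z + 5)(z + 4) / [(10)·(9)]
       = (z^2 + 9z + 20) / (90)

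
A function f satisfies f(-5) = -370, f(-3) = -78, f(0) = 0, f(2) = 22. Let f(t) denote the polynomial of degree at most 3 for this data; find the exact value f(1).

2

Evaluate each Lagrange basis at t = 1:
L_0(1) = (4)·(1)·(-1)/[(-2)·(-5)·(-7)] = 2/35
L_1(1) = (6)·(1)·(-1)/[(2)·(-3)·(-5)] = -1/5
L_2(1) = (6)·(4)·(-1)/[(5)·(3)·(-2)] = 4/5
L_3(1) = (6)·(4)·(1)/[(7)·(5)·(2)] = 12/35
Sum: (-370)·(2/35) + (-78)·(-1/5) + 0 + 22·(12/35) = 2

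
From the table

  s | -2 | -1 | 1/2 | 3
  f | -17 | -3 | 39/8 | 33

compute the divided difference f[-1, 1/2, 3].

3/2

f[-1,1/2] = (39/8 - (-3)) / (1/2 - (-1)) = 21/4
f[1/2,3] = (33 - 39/8) / (3 - 1/2) = 45/4
f[-1,1/2,3] = (45/4 - 21/4) / (3 - (-1)) = 3/2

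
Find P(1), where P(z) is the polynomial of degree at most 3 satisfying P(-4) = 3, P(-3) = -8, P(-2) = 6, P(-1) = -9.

Evaluate each Lagrange basis at z = 1:
L_0(1) = (4)·(3)·(2)/[(-1)·(-2)·(-3)] = -4
L_1(1) = (5)·(3)·(2)/[(1)·(-1)·(-2)] = 15
L_2(1) = (5)·(4)·(2)/[(2)·(1)·(-1)] = -20
L_3(1) = (5)·(4)·(3)/[(3)·(2)·(1)] = 10
Sum: 3·(-4) + (-8)·(15) + 6·(-20) + (-9)·(10) = -342

-342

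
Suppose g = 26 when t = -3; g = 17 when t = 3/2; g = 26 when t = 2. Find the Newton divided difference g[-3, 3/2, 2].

4

g[-3,3/2] = (17 - 26) / (3/2 - (-3)) = -2
g[3/2,2] = (26 - 17) / (2 - 3/2) = 18
g[-3,3/2,2] = (18 - (-2)) / (2 - (-3)) = 4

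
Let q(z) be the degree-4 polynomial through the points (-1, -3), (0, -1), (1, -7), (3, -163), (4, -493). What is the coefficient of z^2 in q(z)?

L_0(z) = z(z - 1)(z - 3)(z - 4) / [40] = (1/40)z^4 - (1/5)z^3 + (19/40)z^2 - (3/10)z
L_1(z) = (z + 1)(z - 1)(z - 3)(z - 4) / [-12] = -(1/12)z^4 + (7/12)z^3 - (11/12)z^2 - (7/12)z + 1
L_2(z) = (z + 1)z(z - 3)(z - 4) / [12] = (1/12)z^4 - (1/2)z^3 + (5/12)z^2 + z
L_3(z) = (z + 1)z(z - 1)(z - 4) / [-24] = -(1/24)z^4 + (1/6)z^3 + (1/24)z^2 - (1/6)z
L_4(z) = (z + 1)z(z - 1)(z - 3) / [60] = (1/60)z^4 - (1/20)z^3 - (1/60)z^2 + (1/20)z
q(z) = (-3)·L_0 + (-1)·L_1 + (-7)·L_2 + (-163)·L_3 + (-493)·L_4
Only the coefficient of z^2 is needed; take it from each L_i and combine:
(-3)·(19/40) + (-1)·(-11/12) + (-7)·(5/12) + (-163)·(1/24) + (-493)·(-1/60) = -2

-2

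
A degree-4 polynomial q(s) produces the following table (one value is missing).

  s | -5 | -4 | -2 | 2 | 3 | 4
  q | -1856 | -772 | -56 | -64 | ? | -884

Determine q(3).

-296

The 5 known values determine q uniquely (degree ≤ 4).
Evaluate each Lagrange basis at s = 3:
L_0(3) = (7)·(5)·(1)·(-1)/[(-1)·(-3)·(-7)·(-9)] = -5/27
L_1(3) = (8)·(5)·(1)·(-1)/[(1)·(-2)·(-6)·(-8)] = 5/12
L_2(3) = (8)·(7)·(1)·(-1)/[(3)·(2)·(-4)·(-6)] = -7/18
L_3(3) = (8)·(7)·(5)·(-1)/[(7)·(6)·(4)·(-2)] = 5/6
L_4(3) = (8)·(7)·(5)·(1)/[(9)·(8)·(6)·(2)] = 35/108
Sum: (-1856)·(-5/27) + (-772)·(5/12) + (-56)·(-7/18) + (-64)·(5/6) + (-884)·(35/108) = -296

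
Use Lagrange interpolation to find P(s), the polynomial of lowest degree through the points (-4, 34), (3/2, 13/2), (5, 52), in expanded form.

P(s) = 2s^2 + 2

Build the Lagrange basis polynomials:
L_0(s) = (s - 3/2)(s - 5) / [99/2] = (2/99)s^2 - (13/99)s + 5/33
L_1(s) = (s + 4)(s - 5) / [-77/4] = -(4/77)s^2 + (4/77)s + 80/77
L_2(s) = (s + 4)(s - 3/2) / [63/2] = (2/63)s^2 + (5/63)s - 4/21
P(s) = 34·L_0 + (13/2)·L_1 + 52·L_2
  34·L_0(s) = (68/99)s^2 - (442/99)s + 170/33
  (13/2)·L_1(s) = -(26/77)s^2 + (26/77)s + 520/77
  52·L_2(s) = (104/63)s^2 + (260/63)s - 208/21
Adding term by term: 2s^2 + 2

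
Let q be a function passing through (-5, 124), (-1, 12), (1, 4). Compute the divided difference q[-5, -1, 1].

4

q[-5,-1] = (12 - 124) / (-1 - (-5)) = -28
q[-1,1] = (4 - 12) / (1 - (-1)) = -4
q[-5,-1,1] = (-4 - (-28)) / (1 - (-5)) = 4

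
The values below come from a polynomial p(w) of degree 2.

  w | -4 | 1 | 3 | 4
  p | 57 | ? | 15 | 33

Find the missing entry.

-3

The 3 known values determine p uniquely (degree ≤ 2).
L_0(1) = (-2)·(-3)/[(-7)·(-8)] = 3/28
L_1(1) = (5)·(-3)/[(7)·(-1)] = 15/7
L_2(1) = (5)·(-2)/[(8)·(1)] = -5/4
Sum: 57·(3/28) + 15·(15/7) + 33·(-5/4) = -3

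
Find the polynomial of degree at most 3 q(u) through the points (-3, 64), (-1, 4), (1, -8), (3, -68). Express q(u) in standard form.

Build the Lagrange basis polynomials:
L_0(u) = (u + 1)(u - 1)(u - 3) / [-48] = -(1/48)u^3 + (1/16)u^2 + (1/48)u - 1/16
L_1(u) = (u + 3)(u - 1)(u - 3) / [16] = (1/16)u^3 - (1/16)u^2 - (9/16)u + 9/16
L_2(u) = (u + 3)(u + 1)(u - 3) / [-16] = -(1/16)u^3 - (1/16)u^2 + (9/16)u + 9/16
L_3(u) = (u + 3)(u + 1)(u - 1) / [48] = (1/48)u^3 + (1/16)u^2 - (1/48)u - 1/16
q(u) = 64·L_0 + 4·L_1 + (-8)·L_2 + (-68)·L_3
  64·L_0(u) = -(4/3)u^3 + 4u^2 + (4/3)u - 4
  4·L_1(u) = (1/4)u^3 - (1/4)u^2 - (9/4)u + 9/4
  (-8)·L_2(u) = (1/2)u^3 + (1/2)u^2 - (9/2)u - 9/2
  (-68)·L_3(u) = -(17/12)u^3 - (17/4)u^2 + (17/12)u + 17/4
Adding term by term: -2u^3 - 4u - 2

q(u) = -2u^3 - 4u - 2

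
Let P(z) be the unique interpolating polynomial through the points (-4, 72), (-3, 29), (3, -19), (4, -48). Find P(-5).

Evaluate each Lagrange basis at z = -5:
L_0(-5) = (-2)·(-8)·(-9)/[(-1)·(-7)·(-8)] = 18/7
L_1(-5) = (-1)·(-8)·(-9)/[(1)·(-6)·(-7)] = -12/7
L_2(-5) = (-1)·(-2)·(-9)/[(7)·(6)·(-1)] = 3/7
L_3(-5) = (-1)·(-2)·(-8)/[(8)·(7)·(1)] = -2/7
Sum: 72·(18/7) + 29·(-12/7) + (-19)·(3/7) + (-48)·(-2/7) = 141

141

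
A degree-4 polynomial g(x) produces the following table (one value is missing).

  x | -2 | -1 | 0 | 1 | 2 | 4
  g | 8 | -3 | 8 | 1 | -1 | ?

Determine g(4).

The 5 known values determine g uniquely (degree ≤ 4).
L_0(4) = (5)·(4)·(3)·(2)/[(-1)·(-2)·(-3)·(-4)] = 5
L_1(4) = (6)·(4)·(3)·(2)/[(1)·(-1)·(-2)·(-3)] = -24
L_2(4) = (6)·(5)·(3)·(2)/[(2)·(1)·(-1)·(-2)] = 45
L_3(4) = (6)·(5)·(4)·(2)/[(3)·(2)·(1)·(-1)] = -40
L_4(4) = (6)·(5)·(4)·(3)/[(4)·(3)·(2)·(1)] = 15
Sum: 8·(5) + (-3)·(-24) + 8·(45) + 1·(-40) + (-1)·(15) = 417

417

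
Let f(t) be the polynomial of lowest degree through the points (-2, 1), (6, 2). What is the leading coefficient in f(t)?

Build the Lagrange basis polynomials:
L_0(t) = (t - 6) / [-8] = -(1/8)t + 3/4
L_1(t) = (t + 2) / [8] = (1/8)t + 1/4
f(t) = 1·L_0 + 2·L_1
Only the coefficient of t is needed; take it from each L_i and combine:
1·(-1/8) + 2·(1/8) = 1/8

1/8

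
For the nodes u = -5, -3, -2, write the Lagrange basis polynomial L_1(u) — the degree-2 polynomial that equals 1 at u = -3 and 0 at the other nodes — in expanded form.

L_1(u) = (u + 5)(u + 2) / [(2)·(-1)]
       = (u^2 + 7u + 10) / (-2)

L_1(u) = -(1/2)u^2 - (7/2)u - 5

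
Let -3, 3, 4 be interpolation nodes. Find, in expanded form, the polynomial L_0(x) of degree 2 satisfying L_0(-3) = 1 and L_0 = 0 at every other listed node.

L_0(x) = (1/42)x^2 - (1/6)x + 2/7

L_0(x) = (x - 3)(x - 4) / [(-6)·(-7)]
       = (x^2 - 7x + 12) / (42)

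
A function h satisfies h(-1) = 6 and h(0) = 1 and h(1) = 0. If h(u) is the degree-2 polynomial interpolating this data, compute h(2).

3

Using Newton's divided-difference form:
h[-1,0] = (1 - 6) / (0 - (-1)) = -5
h[0,1] = (0 - 1) / (1 - 0) = -1
h[-1,0,1] = (-1 - (-5)) / (1 - (-1)) = 2
h(2) = 6 + (-5)·(3) + 2·(3)·(2) = 3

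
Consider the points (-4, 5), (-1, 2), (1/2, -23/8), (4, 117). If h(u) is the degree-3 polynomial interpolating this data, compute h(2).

Evaluate each Lagrange basis at u = 2:
L_0(2) = (3)·(3/2)·(-2)/[(-3)·(-9/2)·(-8)] = 1/12
L_1(2) = (6)·(3/2)·(-2)/[(3)·(-3/2)·(-5)] = -4/5
L_2(2) = (6)·(3)·(-2)/[(9/2)·(3/2)·(-7/2)] = 32/21
L_3(2) = (6)·(3)·(3/2)/[(8)·(5)·(7/2)] = 27/140
Sum: 5·(1/12) + 2·(-4/5) + (-23/8)·(32/21) + 117·(27/140) = 17

17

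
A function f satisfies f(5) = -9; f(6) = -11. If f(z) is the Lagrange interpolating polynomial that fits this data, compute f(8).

-15

L_0(8) = (2)/[(-1)] = -2
L_1(8) = (3)/[(1)] = 3
Sum: (-9)·(-2) + (-11)·(3) = -15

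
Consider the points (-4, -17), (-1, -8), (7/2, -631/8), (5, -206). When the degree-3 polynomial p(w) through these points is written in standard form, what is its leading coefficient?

The leading coefficient equals the top divided difference p[-4,-1,7/2,5].
p[-4,-1] = (-8 - (-17)) / (-1 - (-4)) = 3
p[-1,7/2] = (-631/8 - (-8)) / (7/2 - (-1)) = -63/4
p[7/2,5] = (-206 - (-631/8)) / (5 - 7/2) = -339/4
p[-4,-1,7/2] = (-63/4 - 3) / (7/2 - (-4)) = -5/2
p[-1,7/2,5] = (-339/4 - (-63/4)) / (5 - (-1)) = -23/2
p[-4,-1,7/2,5] = (-23/2 - (-5/2)) / (5 - (-4)) = -1

-1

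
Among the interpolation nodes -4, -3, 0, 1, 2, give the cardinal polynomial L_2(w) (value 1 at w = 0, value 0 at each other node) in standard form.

L_2(w) = (w + 4)(w + 3)(w - 1)(w - 2) / [(4)·(3)·(-1)·(-2)]
       = (w^4 + 4w^3 - 7w^2 - 22w + 24) / (24)

L_2(w) = (1/24)w^4 + (1/6)w^3 - (7/24)w^2 - (11/12)w + 1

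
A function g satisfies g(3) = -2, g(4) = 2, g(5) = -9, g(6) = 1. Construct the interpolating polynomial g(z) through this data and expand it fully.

Build the Lagrange basis polynomials:
L_0(z) = (z - 4)(z - 5)(z - 6) / [-6] = -(1/6)z^3 + (5/2)z^2 - (37/3)z + 20
L_1(z) = (z - 3)(z - 5)(z - 6) / [2] = (1/2)z^3 - 7z^2 + (63/2)z - 45
L_2(z) = (z - 3)(z - 4)(z - 6) / [-2] = -(1/2)z^3 + (13/2)z^2 - 27z + 36
L_3(z) = (z - 3)(z - 4)(z - 5) / [6] = (1/6)z^3 - 2z^2 + (47/6)z - 10
g(z) = (-2)·L_0 + 2·L_1 + (-9)·L_2 + 1·L_3
  (-2)·L_0(z) = (1/3)z^3 - 5z^2 + (74/3)z - 40
  2·L_1(z) = z^3 - 14z^2 + 63z - 90
  (-9)·L_2(z) = (9/2)z^3 - (117/2)z^2 + 243z - 324
  1·L_3(z) = (1/6)z^3 - 2z^2 + (47/6)z - 10
Adding term by term: 6z^3 - (159/2)z^2 + (677/2)z - 464

g(z) = 6z^3 - (159/2)z^2 + (677/2)z - 464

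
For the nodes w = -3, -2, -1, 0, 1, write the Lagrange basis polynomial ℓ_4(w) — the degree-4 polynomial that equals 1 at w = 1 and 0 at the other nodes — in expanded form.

ℓ_4(w) = (w + 3)(w + 2)(w + 1)w / [(4)·(3)·(2)·(1)]
       = (w^4 + 6w^3 + 11w^2 + 6w) / (24)

ℓ_4(w) = (1/24)w^4 + (1/4)w^3 + (11/24)w^2 + (1/4)w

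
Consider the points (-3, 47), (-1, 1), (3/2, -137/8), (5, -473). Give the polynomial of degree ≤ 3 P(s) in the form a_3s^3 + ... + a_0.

P(s) = -3s^3 - 4s^2 + 2

Newton's divided differences:
P[-3,-1] = (1 - 47) / (-1 - (-3)) = -23
P[-1,3/2] = (-137/8 - 1) / (3/2 - (-1)) = -29/4
P[3/2,5] = (-473 - (-137/8)) / (5 - 3/2) = -521/4
P[-3,-1,3/2] = (-29/4 - (-23)) / (3/2 - (-3)) = 7/2
P[-1,3/2,5] = (-521/4 - (-29/4)) / (5 - (-1)) = -41/2
P[-3,-1,3/2,5] = (-41/2 - 7/2) / (5 - (-3)) = -3
P(s) = 47 + (-23)·(s + 3) + (7/2)·(s + 3)(s + 1) + (-3)·(s + 3)(s + 1)(s - 3/2)
Expanding: P(s) = -3s^3 - 4s^2 + 2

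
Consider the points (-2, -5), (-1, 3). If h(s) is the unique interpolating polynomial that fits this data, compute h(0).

Evaluate each Lagrange basis at s = 0:
L_0(0) = (1)/[(-1)] = -1
L_1(0) = (2)/[(1)] = 2
Sum: (-5)·(-1) + 3·(2) = 11

11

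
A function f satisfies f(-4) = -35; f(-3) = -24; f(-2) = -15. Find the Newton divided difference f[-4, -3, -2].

f[-4,-3] = (-24 - (-35)) / (-3 - (-4)) = 11
f[-3,-2] = (-15 - (-24)) / (-2 - (-3)) = 9
f[-4,-3,-2] = (9 - 11) / (-2 - (-4)) = -1

-1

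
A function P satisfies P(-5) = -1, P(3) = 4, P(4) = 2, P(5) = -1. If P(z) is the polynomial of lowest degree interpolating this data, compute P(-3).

L_0(-3) = (-6)·(-7)·(-8)/[(-8)·(-9)·(-10)] = 7/15
L_1(-3) = (2)·(-7)·(-8)/[(8)·(-1)·(-2)] = 7
L_2(-3) = (2)·(-6)·(-8)/[(9)·(1)·(-1)] = -32/3
L_3(-3) = (2)·(-6)·(-7)/[(10)·(2)·(1)] = 21/5
Sum: (-1)·(7/15) + 4·(7) + 2·(-32/3) + (-1)·(21/5) = 2

2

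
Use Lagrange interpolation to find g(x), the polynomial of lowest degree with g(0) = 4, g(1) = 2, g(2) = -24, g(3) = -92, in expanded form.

g(x) = -3x^3 - 3x^2 + 4x + 4

Build the Lagrange basis polynomials:
L_0(x) = (x - 1)(x - 2)(x - 3) / [-6] = -(1/6)x^3 + x^2 - (11/6)x + 1
L_1(x) = x(x - 2)(x - 3) / [2] = (1/2)x^3 - (5/2)x^2 + 3x
L_2(x) = x(x - 1)(x - 3) / [-2] = -(1/2)x^3 + 2x^2 - (3/2)x
L_3(x) = x(x - 1)(x - 2) / [6] = (1/6)x^3 - (1/2)x^2 + (1/3)x
g(x) = 4·L_0 + 2·L_1 + (-24)·L_2 + (-92)·L_3
  4·L_0(x) = -(2/3)x^3 + 4x^2 - (22/3)x + 4
  2·L_1(x) = x^3 - 5x^2 + 6x
  (-24)·L_2(x) = 12x^3 - 48x^2 + 36x
  (-92)·L_3(x) = -(46/3)x^3 + 46x^2 - (92/3)x
Adding term by term: -3x^3 - 3x^2 + 4x + 4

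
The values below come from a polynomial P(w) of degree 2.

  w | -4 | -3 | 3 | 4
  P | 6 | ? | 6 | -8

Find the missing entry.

The 3 known values determine P uniquely (degree ≤ 2).
L_0(-3) = (-6)·(-7)/[(-7)·(-8)] = 3/4
L_1(-3) = (1)·(-7)/[(7)·(-1)] = 1
L_2(-3) = (1)·(-6)/[(8)·(1)] = -3/4
Sum: 6·(3/4) + 6·(1) + (-8)·(-3/4) = 33/2

33/2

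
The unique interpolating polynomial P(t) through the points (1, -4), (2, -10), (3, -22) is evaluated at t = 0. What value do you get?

-4

Evaluate each Lagrange basis at t = 0:
L_0(0) = (-2)·(-3)/[(-1)·(-2)] = 3
L_1(0) = (-1)·(-3)/[(1)·(-1)] = -3
L_2(0) = (-1)·(-2)/[(2)·(1)] = 1
Sum: (-4)·(3) + (-10)·(-3) + (-22)·(1) = -4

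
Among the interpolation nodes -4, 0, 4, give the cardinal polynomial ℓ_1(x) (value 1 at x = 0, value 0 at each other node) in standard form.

ℓ_1(x) = (x + 4)(x - 4) / [(4)·(-4)]
       = (x^2 - 16) / (-16)

ℓ_1(x) = -(1/16)x^2 + 1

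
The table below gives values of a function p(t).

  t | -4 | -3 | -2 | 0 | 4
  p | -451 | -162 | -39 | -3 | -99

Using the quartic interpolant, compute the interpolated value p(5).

L_0(5) = (8)·(7)·(5)·(1)/[(-1)·(-2)·(-4)·(-8)] = 35/8
L_1(5) = (9)·(7)·(5)·(1)/[(1)·(-1)·(-3)·(-7)] = -15
L_2(5) = (9)·(8)·(5)·(1)/[(2)·(1)·(-2)·(-6)] = 15
L_3(5) = (9)·(8)·(7)·(1)/[(4)·(3)·(2)·(-4)] = -21/4
L_4(5) = (9)·(8)·(7)·(5)/[(8)·(7)·(6)·(4)] = 15/8
Sum: (-451)·(35/8) + (-162)·(-15) + (-39)·(15) + (-3)·(-21/4) + (-99)·(15/8) = -298

-298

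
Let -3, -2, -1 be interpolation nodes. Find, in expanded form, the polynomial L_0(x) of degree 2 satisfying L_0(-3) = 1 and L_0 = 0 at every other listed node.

L_0(x) = (x + 2)(x + 1) / [(-1)·(-2)]
       = (x^2 + 3x + 2) / (2)

L_0(x) = (1/2)x^2 + (3/2)x + 1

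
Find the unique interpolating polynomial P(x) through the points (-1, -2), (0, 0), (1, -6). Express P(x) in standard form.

L_0(x) = x(x - 1) / [2] = (1/2)x^2 - (1/2)x
L_1(x) = (x + 1)(x - 1) / [-1] = -x^2 + 1
L_2(x) = (x + 1)x / [2] = (1/2)x^2 + (1/2)x
P(x) = (-2)·L_0 + 0·L_1 + (-6)·L_2
  (-2)·L_0(x) = -x^2 + x
  0·L_1(x) = 0
  (-6)·L_2(x) = -3x^2 - 3x
Adding term by term: -4x^2 - 2x

P(x) = -4x^2 - 2x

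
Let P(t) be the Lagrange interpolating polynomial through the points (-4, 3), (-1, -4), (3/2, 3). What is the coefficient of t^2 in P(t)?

14/15

Build the Lagrange basis polynomials:
L_0(t) = (t + 1)(t - 3/2) / [33/2] = (2/33)t^2 - (1/33)t - 1/11
L_1(t) = (t + 4)(t - 3/2) / [-15/2] = -(2/15)t^2 - (1/3)t + 4/5
L_2(t) = (t + 4)(t + 1) / [55/4] = (4/55)t^2 + (4/11)t + 16/55
P(t) = 3·L_0 + (-4)·L_1 + 3·L_2
Only the coefficient of t^2 is needed; take it from each L_i and combine:
3·(2/33) + (-4)·(-2/15) + 3·(4/55) = 14/15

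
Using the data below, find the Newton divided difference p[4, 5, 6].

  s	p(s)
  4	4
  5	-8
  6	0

10

p[4,5] = (-8 - 4) / (5 - 4) = -12
p[5,6] = (0 - (-8)) / (6 - 5) = 8
p[4,5,6] = (8 - (-12)) / (6 - 4) = 10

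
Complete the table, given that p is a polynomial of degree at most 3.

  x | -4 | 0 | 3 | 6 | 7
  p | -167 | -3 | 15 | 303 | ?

515

The 4 known values determine p uniquely (degree ≤ 3).
L_0(7) = (7)·(4)·(1)/[(-4)·(-7)·(-10)] = -1/10
L_1(7) = (11)·(4)·(1)/[(4)·(-3)·(-6)] = 11/18
L_2(7) = (11)·(7)·(1)/[(7)·(3)·(-3)] = -11/9
L_3(7) = (11)·(7)·(4)/[(10)·(6)·(3)] = 77/45
Sum: (-167)·(-1/10) + (-3)·(11/18) + 15·(-11/9) + 303·(77/45) = 515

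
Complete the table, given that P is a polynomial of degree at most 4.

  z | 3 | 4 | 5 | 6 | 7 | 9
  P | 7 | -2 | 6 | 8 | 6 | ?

The 5 known values determine P uniquely (degree ≤ 4).
Evaluate each Lagrange basis at z = 9:
L_0(9) = (5)·(4)·(3)·(2)/[(-1)·(-2)·(-3)·(-4)] = 5
L_1(9) = (6)·(4)·(3)·(2)/[(1)·(-1)·(-2)·(-3)] = -24
L_2(9) = (6)·(5)·(3)·(2)/[(2)·(1)·(-1)·(-2)] = 45
L_3(9) = (6)·(5)·(4)·(2)/[(3)·(2)·(1)·(-1)] = -40
L_4(9) = (6)·(5)·(4)·(3)/[(4)·(3)·(2)·(1)] = 15
Sum: 7·(5) + (-2)·(-24) + 6·(45) + 8·(-40) + 6·(15) = 123

123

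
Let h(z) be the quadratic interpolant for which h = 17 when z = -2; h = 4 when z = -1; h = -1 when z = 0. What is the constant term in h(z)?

-1

L_0(z) = (z + 1)z / [2] = (1/2)z^2 + (1/2)z
L_1(z) = (z + 2)z / [-1] = -z^2 - 2z
L_2(z) = (z + 2)(z + 1) / [2] = (1/2)z^2 + (3/2)z + 1
h(z) = 17·L_0 + 4·L_1 + (-1)·L_2
Only the constant term is needed; take it from each L_i and combine:
17·(0) + 4·(0) + (-1)·(1) = -1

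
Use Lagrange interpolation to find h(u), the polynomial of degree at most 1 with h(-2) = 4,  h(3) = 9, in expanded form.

Build the Lagrange basis polynomials:
L_0(u) = (u - 3) / [-5] = -(1/5)u + 3/5
L_1(u) = (u + 2) / [5] = (1/5)u + 2/5
h(u) = 4·L_0 + 9·L_1
  4·L_0(u) = -(4/5)u + 12/5
  9·L_1(u) = (9/5)u + 18/5
Adding term by term: u + 6

h(u) = u + 6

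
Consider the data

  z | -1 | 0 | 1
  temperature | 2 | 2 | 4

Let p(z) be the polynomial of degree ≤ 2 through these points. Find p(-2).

Evaluate each Lagrange basis at z = -2:
L_0(-2) = (-2)·(-3)/[(-1)·(-2)] = 3
L_1(-2) = (-1)·(-3)/[(1)·(-1)] = -3
L_2(-2) = (-1)·(-2)/[(2)·(1)] = 1
Sum: 2·(3) + 2·(-3) + 4·(1) = 4

4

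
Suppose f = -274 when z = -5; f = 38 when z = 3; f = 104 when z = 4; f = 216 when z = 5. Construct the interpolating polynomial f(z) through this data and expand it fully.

Build the Lagrange basis polynomials:
L_0(z) = (z - 3)(z - 4)(z - 5) / [-720] = -(1/720)z^3 + (1/60)z^2 - (47/720)z + 1/12
L_1(z) = (z + 5)(z - 4)(z - 5) / [16] = (1/16)z^3 - (1/4)z^2 - (25/16)z + 25/4
L_2(z) = (z + 5)(z - 3)(z - 5) / [-9] = -(1/9)z^3 + (1/3)z^2 + (25/9)z - 25/3
L_3(z) = (z + 5)(z - 3)(z - 4) / [20] = (1/20)z^3 - (1/10)z^2 - (23/20)z + 3
f(z) = (-274)·L_0 + 38·L_1 + 104·L_2 + 216·L_3
  (-274)·L_0(z) = (137/360)z^3 - (137/30)z^2 + (6439/360)z - 137/6
  38·L_1(z) = (19/8)z^3 - (19/2)z^2 - (475/8)z + 475/2
  104·L_2(z) = -(104/9)z^3 + (104/3)z^2 + (2600/9)z - 2600/3
  216·L_3(z) = (54/5)z^3 - (108/5)z^2 - (1242/5)z + 648
Adding term by term: 2z^3 - z^2 - z - 4

f(z) = 2z^3 - z^2 - z - 4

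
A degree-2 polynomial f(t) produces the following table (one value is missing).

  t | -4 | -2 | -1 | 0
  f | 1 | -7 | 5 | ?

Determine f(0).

The 3 known values determine f uniquely (degree ≤ 2).
Evaluate each Lagrange basis at t = 0:
L_0(0) = (2)·(1)/[(-2)·(-3)] = 1/3
L_1(0) = (4)·(1)/[(2)·(-1)] = -2
L_2(0) = (4)·(2)/[(3)·(1)] = 8/3
Sum: 1·(1/3) + (-7)·(-2) + 5·(8/3) = 83/3

83/3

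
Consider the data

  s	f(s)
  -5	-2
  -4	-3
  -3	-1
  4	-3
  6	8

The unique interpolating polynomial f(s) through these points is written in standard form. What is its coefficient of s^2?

Build the Lagrange basis polynomials:
L_0(s) = (s + 4)(s + 3)(s - 4)(s - 6) / [198] = (1/198)s^4 - (1/66)s^3 - (17/99)s^2 + (8/33)s + 16/11
L_1(s) = (s + 5)(s + 3)(s - 4)(s - 6) / [-80] = -(1/80)s^4 + (1/40)s^3 + (41/80)s^2 - (21/40)s - 9/2
L_2(s) = (s + 5)(s + 4)(s - 4)(s - 6) / [126] = (1/126)s^4 - (1/126)s^3 - (23/63)s^2 + (8/63)s + 80/21
L_3(s) = (s + 5)(s + 4)(s + 3)(s - 6) / [-1008] = -(1/1008)s^4 - (1/168)s^3 + (25/1008)s^2 + (37/168)s + 5/14
L_4(s) = (s + 5)(s + 4)(s + 3)(s - 4) / [1980] = (1/1980)s^4 + (2/495)s^3 - (1/1980)s^2 - (32/495)s - 4/33
f(s) = (-2)·L_0 + (-3)·L_1 + (-1)·L_2 + (-3)·L_3 + 8·L_4
Only the coefficient of s^2 is needed; take it from each L_i and combine:
(-2)·(-17/99) + (-3)·(41/80) + (-1)·(-23/63) + (-3)·(25/1008) + 8·(-1/1980) = -12577/13860

-12577/13860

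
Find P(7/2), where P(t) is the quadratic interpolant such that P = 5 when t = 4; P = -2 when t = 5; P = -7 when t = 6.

Evaluate each Lagrange basis at t = 7/2:
L_0(7/2) = (-3/2)·(-5/2)/[(-1)·(-2)] = 15/8
L_1(7/2) = (-1/2)·(-5/2)/[(1)·(-1)] = -5/4
L_2(7/2) = (-1/2)·(-3/2)/[(2)·(1)] = 3/8
Sum: 5·(15/8) + (-2)·(-5/4) + (-7)·(3/8) = 37/4

37/4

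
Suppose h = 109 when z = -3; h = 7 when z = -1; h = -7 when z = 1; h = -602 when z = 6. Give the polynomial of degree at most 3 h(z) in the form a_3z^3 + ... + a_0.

Build the Lagrange basis polynomials:
L_0(z) = (z + 1)(z - 1)(z - 6) / [-72] = -(1/72)z^3 + (1/12)z^2 + (1/72)z - 1/12
L_1(z) = (z + 3)(z - 1)(z - 6) / [28] = (1/28)z^3 - (1/7)z^2 - (15/28)z + 9/14
L_2(z) = (z + 3)(z + 1)(z - 6) / [-40] = -(1/40)z^3 + (1/20)z^2 + (21/40)z + 9/20
L_3(z) = (z + 3)(z + 1)(z - 1) / [315] = (1/315)z^3 + (1/105)z^2 - (1/315)z - 1/105
h(z) = 109·L_0 + 7·L_1 + (-7)·L_2 + (-602)·L_3
  109·L_0(z) = -(109/72)z^3 + (109/12)z^2 + (109/72)z - 109/12
  7·L_1(z) = (1/4)z^3 - z^2 - (15/4)z + 9/2
  (-7)·L_2(z) = (7/40)z^3 - (7/20)z^2 - (147/40)z - 63/20
  (-602)·L_3(z) = -(86/45)z^3 - (86/15)z^2 + (86/45)z + 86/15
Adding term by term: -3z^3 + 2z^2 - 4z - 2

h(z) = -3z^3 + 2z^2 - 4z - 2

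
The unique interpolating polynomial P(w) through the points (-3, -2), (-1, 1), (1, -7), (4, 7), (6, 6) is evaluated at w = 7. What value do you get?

Using Newton's divided-difference form:
P[-3,-1] = (1 - (-2)) / (-1 - (-3)) = 3/2
P[-1,1] = (-7 - 1) / (1 - (-1)) = -4
P[1,4] = (7 - (-7)) / (4 - 1) = 14/3
P[4,6] = (6 - 7) / (6 - 4) = -1/2
P[-3,-1,1] = (-4 - 3/2) / (1 - (-3)) = -11/8
P[-1,1,4] = (14/3 - (-4)) / (4 - (-1)) = 26/15
P[1,4,6] = (-1/2 - 14/3) / (6 - 1) = -31/30
P[-3,-1,1,4] = (26/15 - (-11/8)) / (4 - (-3)) = 373/840
P[-1,1,4,6] = (-31/30 - 26/15) / (6 - (-1)) = -83/210
P[-3,-1,1,4,6] = (-83/210 - 373/840) / (6 - (-3)) = -47/504
P(7) = -2 + (3/2)·(10) + (-11/8)·(10)·(8) + (373/840)·(10)·(8)·(6) + (-47/504)·(10)·(8)·(6)·(3) = -127/7

-127/7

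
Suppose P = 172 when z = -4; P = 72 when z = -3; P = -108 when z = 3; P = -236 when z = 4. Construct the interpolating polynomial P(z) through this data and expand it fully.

P(z) = -3z^3 - 2z^2 - 3z

Newton's divided differences:
P[-4,-3] = (72 - 172) / (-3 - (-4)) = -100
P[-3,3] = (-108 - 72) / (3 - (-3)) = -30
P[3,4] = (-236 - (-108)) / (4 - 3) = -128
P[-4,-3,3] = (-30 - (-100)) / (3 - (-4)) = 10
P[-3,3,4] = (-128 - (-30)) / (4 - (-3)) = -14
P[-4,-3,3,4] = (-14 - 10) / (4 - (-4)) = -3
P(z) = 172 + (-100)·(z + 4) + 10·(z + 4)(z + 3) + (-3)·(z + 4)(z + 3)(z - 3)
Expanding: P(z) = -3z^3 - 2z^2 - 3z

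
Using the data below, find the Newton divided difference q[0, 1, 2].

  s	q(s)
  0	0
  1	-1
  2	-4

q[0,1] = (-1 - 0) / (1 - 0) = -1
q[1,2] = (-4 - (-1)) / (2 - 1) = -3
q[0,1,2] = (-3 - (-1)) / (2 - 0) = -1

-1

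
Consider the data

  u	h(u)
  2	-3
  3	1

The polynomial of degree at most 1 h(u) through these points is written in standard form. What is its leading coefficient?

The leading coefficient equals the top divided difference h[2,3].
h[2,3] = (1 - (-3)) / (3 - 2) = 4

4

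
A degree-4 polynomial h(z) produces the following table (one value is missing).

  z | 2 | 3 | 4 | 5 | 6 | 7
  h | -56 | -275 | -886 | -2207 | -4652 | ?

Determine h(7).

The 5 known values determine h uniquely (degree ≤ 4).
L_0(7) = (4)·(3)·(2)·(1)/[(-1)·(-2)·(-3)·(-4)] = 1
L_1(7) = (5)·(3)·(2)·(1)/[(1)·(-1)·(-2)·(-3)] = -5
L_2(7) = (5)·(4)·(2)·(1)/[(2)·(1)·(-1)·(-2)] = 10
L_3(7) = (5)·(4)·(3)·(1)/[(3)·(2)·(1)·(-1)] = -10
L_4(7) = (5)·(4)·(3)·(2)/[(4)·(3)·(2)·(1)] = 5
Sum: (-56)·(1) + (-275)·(-5) + (-886)·(10) + (-2207)·(-10) + (-4652)·(5) = -8731

-8731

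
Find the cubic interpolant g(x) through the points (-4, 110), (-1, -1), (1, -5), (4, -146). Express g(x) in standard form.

Newton's divided differences:
g[-4,-1] = (-1 - 110) / (-1 - (-4)) = -37
g[-1,1] = (-5 - (-1)) / (1 - (-1)) = -2
g[1,4] = (-146 - (-5)) / (4 - 1) = -47
g[-4,-1,1] = (-2 - (-37)) / (1 - (-4)) = 7
g[-1,1,4] = (-47 - (-2)) / (4 - (-1)) = -9
g[-4,-1,1,4] = (-9 - 7) / (4 - (-4)) = -2
g(x) = 110 + (-37)·(x + 4) + 7·(x + 4)(x + 1) + (-2)·(x + 4)(x + 1)(x - 1)
Expanding: g(x) = -2x^3 - x^2 - 2

g(x) = -2x^3 - x^2 - 2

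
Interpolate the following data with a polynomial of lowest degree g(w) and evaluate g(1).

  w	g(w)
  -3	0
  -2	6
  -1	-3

L_0(1) = (3)·(2)/[(-1)·(-2)] = 3
L_1(1) = (4)·(2)/[(1)·(-1)] = -8
L_2(1) = (4)·(3)/[(2)·(1)] = 6
Sum: 0 + 6·(-8) + (-3)·(6) = -66

-66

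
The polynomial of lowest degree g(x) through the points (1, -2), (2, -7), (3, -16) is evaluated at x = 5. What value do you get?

-46

Evaluate each Lagrange basis at x = 5:
L_0(5) = (3)·(2)/[(-1)·(-2)] = 3
L_1(5) = (4)·(2)/[(1)·(-1)] = -8
L_2(5) = (4)·(3)/[(2)·(1)] = 6
Sum: (-2)·(3) + (-7)·(-8) + (-16)·(6) = -46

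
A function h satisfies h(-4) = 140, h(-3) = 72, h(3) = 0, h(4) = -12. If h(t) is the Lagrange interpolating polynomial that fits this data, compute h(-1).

Evaluate each Lagrange basis at t = -1:
L_0(-1) = (2)·(-4)·(-5)/[(-1)·(-7)·(-8)] = -5/7
L_1(-1) = (3)·(-4)·(-5)/[(1)·(-6)·(-7)] = 10/7
L_2(-1) = (3)·(2)·(-5)/[(7)·(6)·(-1)] = 5/7
L_3(-1) = (3)·(2)·(-4)/[(8)·(7)·(1)] = -3/7
Sum: 140·(-5/7) + 72·(10/7) + 0 + (-12)·(-3/7) = 8

8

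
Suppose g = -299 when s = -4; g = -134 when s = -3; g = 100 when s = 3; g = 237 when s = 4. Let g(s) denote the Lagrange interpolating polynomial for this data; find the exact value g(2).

31

Evaluate each Lagrange basis at s = 2:
L_0(2) = (5)·(-1)·(-2)/[(-1)·(-7)·(-8)] = -5/28
L_1(2) = (6)·(-1)·(-2)/[(1)·(-6)·(-7)] = 2/7
L_2(2) = (6)·(5)·(-2)/[(7)·(6)·(-1)] = 10/7
L_3(2) = (6)·(5)·(-1)/[(8)·(7)·(1)] = -15/28
Sum: (-299)·(-5/28) + (-134)·(2/7) + 100·(10/7) + 237·(-15/28) = 31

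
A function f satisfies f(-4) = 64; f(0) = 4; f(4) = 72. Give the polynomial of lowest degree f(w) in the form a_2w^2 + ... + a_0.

f(w) = 4w^2 + w + 4

L_0(w) = w(w - 4) / [32] = (1/32)w^2 - (1/8)w
L_1(w) = (w + 4)(w - 4) / [-16] = -(1/16)w^2 + 1
L_2(w) = (w + 4)w / [32] = (1/32)w^2 + (1/8)w
f(w) = 64·L_0 + 4·L_1 + 72·L_2
  64·L_0(w) = 2w^2 - 8w
  4·L_1(w) = -(1/4)w^2 + 4
  72·L_2(w) = (9/4)w^2 + 9w
Adding term by term: 4w^2 + w + 4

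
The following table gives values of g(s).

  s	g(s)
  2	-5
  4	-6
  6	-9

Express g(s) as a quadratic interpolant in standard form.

Newton's divided differences:
g[2,4] = (-6 - (-5)) / (4 - 2) = -1/2
g[4,6] = (-9 - (-6)) / (6 - 4) = -3/2
g[2,4,6] = (-3/2 - (-1/2)) / (6 - 2) = -1/4
g(s) = -5 + (-1/2)·(s - 2) + (-1/4)·(s - 2)(s - 4)
Expanding: g(s) = -(1/4)s^2 + s - 6

g(s) = -(1/4)s^2 + s - 6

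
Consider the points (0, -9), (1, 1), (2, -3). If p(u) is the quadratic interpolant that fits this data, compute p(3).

-21

Using Newton's divided-difference form:
p[0,1] = (1 - (-9)) / (1 - 0) = 10
p[1,2] = (-3 - 1) / (2 - 1) = -4
p[0,1,2] = (-4 - 10) / (2 - 0) = -7
p(3) = -9 + 10·(3) + (-7)·(3)·(2) = -21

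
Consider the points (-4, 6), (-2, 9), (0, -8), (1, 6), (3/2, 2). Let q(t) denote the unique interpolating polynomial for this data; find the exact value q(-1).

-133/11

Evaluate each Lagrange basis at t = -1:
L_0(-1) = (1)·(-1)·(-2)·(-5/2)/[(-2)·(-4)·(-5)·(-11/2)] = -1/44
L_1(-1) = (3)·(-1)·(-2)·(-5/2)/[(2)·(-2)·(-3)·(-7/2)] = 5/14
L_2(-1) = (3)·(1)·(-2)·(-5/2)/[(4)·(2)·(-1)·(-3/2)] = 5/4
L_3(-1) = (3)·(1)·(-1)·(-5/2)/[(5)·(3)·(1)·(-1/2)] = -1
L_4(-1) = (3)·(1)·(-1)·(-2)/[(11/2)·(7/2)·(3/2)·(1/2)] = 32/77
Sum: 6·(-1/44) + 9·(5/14) + (-8)·(5/4) + 6·(-1) + 2·(32/77) = -133/11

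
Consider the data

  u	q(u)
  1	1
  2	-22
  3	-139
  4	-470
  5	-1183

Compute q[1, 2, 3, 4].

-20

q[1,2] = (-22 - 1) / (2 - 1) = -23
q[2,3] = (-139 - (-22)) / (3 - 2) = -117
q[3,4] = (-470 - (-139)) / (4 - 3) = -331
q[1,2,3] = (-117 - (-23)) / (3 - 1) = -47
q[2,3,4] = (-331 - (-117)) / (4 - 2) = -107
q[1,2,3,4] = (-107 - (-47)) / (4 - 1) = -20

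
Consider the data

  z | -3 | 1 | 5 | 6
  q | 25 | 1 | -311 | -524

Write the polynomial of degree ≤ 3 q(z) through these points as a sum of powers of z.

Newton's divided differences:
q[-3,1] = (1 - 25) / (1 - (-3)) = -6
q[1,5] = (-311 - 1) / (5 - 1) = -78
q[5,6] = (-524 - (-311)) / (6 - 5) = -213
q[-3,1,5] = (-78 - (-6)) / (5 - (-3)) = -9
q[1,5,6] = (-213 - (-78)) / (6 - 1) = -27
q[-3,1,5,6] = (-27 - (-9)) / (6 - (-3)) = -2
q(z) = 25 + (-6)·(z + 3) + (-9)·(z + 3)(z - 1) + (-2)·(z + 3)(z - 1)(z - 5)
Expanding: q(z) = -2z^3 - 3z^2 + 2z + 4

q(z) = -2z^3 - 3z^2 + 2z + 4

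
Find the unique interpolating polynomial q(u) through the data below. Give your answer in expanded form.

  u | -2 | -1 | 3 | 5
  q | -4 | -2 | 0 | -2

Newton's divided differences:
q[-2,-1] = (-2 - (-4)) / (-1 - (-2)) = 2
q[-1,3] = (0 - (-2)) / (3 - (-1)) = 1/2
q[3,5] = (-2 - 0) / (5 - 3) = -1
q[-2,-1,3] = (1/2 - 2) / (3 - (-2)) = -3/10
q[-1,3,5] = (-1 - 1/2) / (5 - (-1)) = -1/4
q[-2,-1,3,5] = (-1/4 - (-3/10)) / (5 - (-2)) = 1/140
q(u) = -4 + 2·(u + 2) + (-3/10)·(u + 2)(u + 1) + (1/140)·(u + 2)(u + 1)(u - 3)
Expanding: q(u) = (1/140)u^3 - (3/10)u^2 + (21/20)u - 9/14

q(u) = (1/140)u^3 - (3/10)u^2 + (21/20)u - 9/14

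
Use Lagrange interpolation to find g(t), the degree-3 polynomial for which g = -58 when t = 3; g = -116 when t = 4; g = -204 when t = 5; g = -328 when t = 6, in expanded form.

L_0(t) = (t - 4)(t - 5)(t - 6) / [-6] = -(1/6)t^3 + (5/2)t^2 - (37/3)t + 20
L_1(t) = (t - 3)(t - 5)(t - 6) / [2] = (1/2)t^3 - 7t^2 + (63/2)t - 45
L_2(t) = (t - 3)(t - 4)(t - 6) / [-2] = -(1/2)t^3 + (13/2)t^2 - 27t + 36
L_3(t) = (t - 3)(t - 4)(t - 5) / [6] = (1/6)t^3 - 2t^2 + (47/6)t - 10
g(t) = (-58)·L_0 + (-116)·L_1 + (-204)·L_2 + (-328)·L_3
  (-58)·L_0(t) = (29/3)t^3 - 145t^2 + (2146/3)t - 1160
  (-116)·L_1(t) = -58t^3 + 812t^2 - 3654t + 5220
  (-204)·L_2(t) = 102t^3 - 1326t^2 + 5508t - 7344
  (-328)·L_3(t) = -(164/3)t^3 + 656t^2 - (7708/3)t + 3280
Adding term by term: -t^3 - 3t^2 - 4

g(t) = -t^3 - 3t^2 - 4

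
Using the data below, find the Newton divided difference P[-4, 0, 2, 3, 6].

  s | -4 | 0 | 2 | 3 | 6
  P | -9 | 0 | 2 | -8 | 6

173/1008

P[-4,0] = (0 - (-9)) / (0 - (-4)) = 9/4
P[0,2] = (2 - 0) / (2 - 0) = 1
P[2,3] = (-8 - 2) / (3 - 2) = -10
P[3,6] = (6 - (-8)) / (6 - 3) = 14/3
P[-4,0,2] = (1 - 9/4) / (2 - (-4)) = -5/24
P[0,2,3] = (-10 - 1) / (3 - 0) = -11/3
P[2,3,6] = (14/3 - (-10)) / (6 - 2) = 11/3
P[-4,0,2,3] = (-11/3 - (-5/24)) / (3 - (-4)) = -83/168
P[0,2,3,6] = (11/3 - (-11/3)) / (6 - 0) = 11/9
P[-4,0,2,3,6] = (11/9 - (-83/168)) / (6 - (-4)) = 173/1008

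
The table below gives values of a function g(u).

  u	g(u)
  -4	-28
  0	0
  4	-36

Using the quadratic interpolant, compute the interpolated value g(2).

-10

Using Newton's divided-difference form:
g[-4,0] = (0 - (-28)) / (0 - (-4)) = 7
g[0,4] = (-36 - 0) / (4 - 0) = -9
g[-4,0,4] = (-9 - 7) / (4 - (-4)) = -2
g(2) = -28 + 7·(6) + (-2)·(6)·(2) = -10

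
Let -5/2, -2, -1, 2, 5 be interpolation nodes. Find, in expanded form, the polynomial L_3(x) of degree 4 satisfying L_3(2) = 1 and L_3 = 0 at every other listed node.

L_3(x) = (x + 5/2)(x + 2)(x + 1)(x - 5) / [(9/2)·(4)·(3)·(-3)]
       = (x^4 + (1/2)x^3 - 18x^2 - (85/2)x - 25) / (-162)

L_3(x) = -(1/162)x^4 - (1/324)x^3 + (1/9)x^2 + (85/324)x + 25/162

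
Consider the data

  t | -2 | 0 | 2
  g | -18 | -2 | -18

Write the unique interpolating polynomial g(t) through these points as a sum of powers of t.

Build the Lagrange basis polynomials:
L_0(t) = t(t - 2) / [8] = (1/8)t^2 - (1/4)t
L_1(t) = (t + 2)(t - 2) / [-4] = -(1/4)t^2 + 1
L_2(t) = (t + 2)t / [8] = (1/8)t^2 + (1/4)t
g(t) = (-18)·L_0 + (-2)·L_1 + (-18)·L_2
  (-18)·L_0(t) = -(9/4)t^2 + (9/2)t
  (-2)·L_1(t) = (1/2)t^2 - 2
  (-18)·L_2(t) = -(9/4)t^2 - (9/2)t
Adding term by term: -4t^2 - 2

g(t) = -4t^2 - 2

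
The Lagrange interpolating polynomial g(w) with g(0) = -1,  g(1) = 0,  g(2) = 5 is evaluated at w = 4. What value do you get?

27

L_0(4) = (3)·(2)/[(-1)·(-2)] = 3
L_1(4) = (4)·(2)/[(1)·(-1)] = -8
L_2(4) = (4)·(3)/[(2)·(1)] = 6
Sum: (-1)·(3) + 0 + 5·(6) = 27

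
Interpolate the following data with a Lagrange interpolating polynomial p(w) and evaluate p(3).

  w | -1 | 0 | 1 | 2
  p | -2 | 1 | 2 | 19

L_0(3) = (3)·(2)·(1)/[(-1)·(-2)·(-3)] = -1
L_1(3) = (4)·(2)·(1)/[(1)·(-1)·(-2)] = 4
L_2(3) = (4)·(3)·(1)/[(2)·(1)·(-1)] = -6
L_3(3) = (4)·(3)·(2)/[(3)·(2)·(1)] = 4
Sum: (-2)·(-1) + 1·(4) + 2·(-6) + 19·(4) = 70

70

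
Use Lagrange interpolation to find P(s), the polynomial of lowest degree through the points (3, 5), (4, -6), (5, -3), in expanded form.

P(s) = 7s^2 - 60s + 122

Build the Lagrange basis polynomials:
L_0(s) = (s - 4)(s - 5) / [2] = (1/2)s^2 - (9/2)s + 10
L_1(s) = (s - 3)(s - 5) / [-1] = -s^2 + 8s - 15
L_2(s) = (s - 3)(s - 4) / [2] = (1/2)s^2 - (7/2)s + 6
P(s) = 5·L_0 + (-6)·L_1 + (-3)·L_2
  5·L_0(s) = (5/2)s^2 - (45/2)s + 50
  (-6)·L_1(s) = 6s^2 - 48s + 90
  (-3)·L_2(s) = -(3/2)s^2 + (21/2)s - 18
Adding term by term: 7s^2 - 60s + 122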